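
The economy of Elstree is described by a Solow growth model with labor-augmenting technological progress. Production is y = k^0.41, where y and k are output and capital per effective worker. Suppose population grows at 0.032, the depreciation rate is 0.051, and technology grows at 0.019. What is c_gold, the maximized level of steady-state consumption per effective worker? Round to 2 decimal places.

The effective depreciation rate is n + g + δ = 0.032 + 0.019 + 0.051 = 0.102.
Maximizing c = f(k) − (n+g+δ)·k gives f'(k) = n+g+δ, i.e. 0.41·k^(0.41−1) = 0.102, so k_gold = (0.41/0.102)^(1/0.59) ≈ 10.5692.
y_gold = 10.5692^0.41 ≈ 2.6294.
c_gold = y_gold − (n+g+δ)·k_gold = 2.6294 − 0.102·10.5692 ≈ 1.5513.

c_gold ≈ 1.55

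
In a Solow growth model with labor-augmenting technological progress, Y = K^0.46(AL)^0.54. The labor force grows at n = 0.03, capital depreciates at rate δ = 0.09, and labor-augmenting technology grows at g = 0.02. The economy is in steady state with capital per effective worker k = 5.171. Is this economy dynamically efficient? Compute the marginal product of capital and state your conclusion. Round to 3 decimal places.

dynamically efficient; MPK ≈ 0.189

n + g + δ = 0.03 + 0.02 + 0.09 = 0.14.
MPK = 0.46·k^(0.46−1) = 0.46·5.171^(-0.54) ≈ 0.1894.
MPK > 0.14, so the economy is dynamically efficient (under-saving).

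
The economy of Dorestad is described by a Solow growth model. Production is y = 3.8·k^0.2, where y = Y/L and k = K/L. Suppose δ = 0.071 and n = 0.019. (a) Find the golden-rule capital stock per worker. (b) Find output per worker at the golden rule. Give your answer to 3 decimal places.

(a) k_gold ≈ 14.395; (b) y_gold ≈ 6.478

Break-even investment rate: n + δ = 0.019 + 0.071 = 0.09.
Maximizing c = f(k) − (n+δ)·k gives f'(k) = n+δ, i.e. 0.2·3.8·k^(0.2−1) = 0.09, so k_gold = (0.2·3.8/0.09)^(1/0.8) ≈ 14.3951.
y_gold = 3.8·14.3951^0.2 ≈ 6.4778.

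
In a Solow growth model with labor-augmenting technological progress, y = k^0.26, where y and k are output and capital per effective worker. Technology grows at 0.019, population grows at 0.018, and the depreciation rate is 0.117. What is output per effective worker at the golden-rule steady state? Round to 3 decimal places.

y_gold ≈ 1.202

The effective depreciation rate is n + g + δ = 0.018 + 0.019 + 0.117 = 0.154.
At the golden rule the marginal product of capital equals n+g+δ: 0.26·k^(0.26−1) = 0.154. Solving, k_gold = (0.26/0.154)^(1/0.74) ≈ 2.0294.
Output: y_gold = k_gold^0.26 = 2.0294^0.26 ≈ 1.2020.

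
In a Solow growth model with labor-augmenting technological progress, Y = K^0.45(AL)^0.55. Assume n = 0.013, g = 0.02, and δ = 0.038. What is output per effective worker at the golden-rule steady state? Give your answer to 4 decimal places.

y_gold ≈ 4.5305

Break-even investment rate: n + g + δ = 0.013 + 0.02 + 0.038 = 0.071.
Golden rule sets MPK = n+g+δ: 0.45·k^(0.45−1) = 0.071, so k_gold = (0.45/0.071)^(1/0.55) ≈ 28.7143.
Output: y_gold = k_gold^0.45 = 28.7143^0.45 ≈ 4.5305.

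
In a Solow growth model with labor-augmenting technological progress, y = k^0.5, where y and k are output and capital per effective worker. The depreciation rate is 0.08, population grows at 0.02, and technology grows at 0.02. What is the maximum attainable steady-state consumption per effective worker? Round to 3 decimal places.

c_gold ≈ 2.083

The effective depreciation rate is n + g + δ = 0.02 + 0.02 + 0.08 = 0.12.
Setting f'(k) = n+g+δ gives 0.5·k^(0.5−1) = 0.12, hence k_gold = (0.5/0.12)^(1/0.5) ≈ 17.3611.
y_gold = 17.3611^0.5 ≈ 4.1667.
c_gold = y_gold − (n+g+δ)·k_gold = 4.1667 − 0.12·17.3611 ≈ 2.0833.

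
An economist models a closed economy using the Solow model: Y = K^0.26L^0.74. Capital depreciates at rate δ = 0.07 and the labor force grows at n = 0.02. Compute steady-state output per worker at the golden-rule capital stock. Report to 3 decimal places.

y_gold ≈ 1.452

Capital per worker breaks even when investment replaces (n + δ)·k; here n + δ = 0.09.
At the golden rule the marginal product of capital equals n+δ: 0.26·k^(0.26−1) = 0.09. Solving, k_gold = (0.26/0.09)^(1/0.74) ≈ 4.1938.
Output: y_gold = k_gold^0.26 = 4.1938^0.26 ≈ 1.4517.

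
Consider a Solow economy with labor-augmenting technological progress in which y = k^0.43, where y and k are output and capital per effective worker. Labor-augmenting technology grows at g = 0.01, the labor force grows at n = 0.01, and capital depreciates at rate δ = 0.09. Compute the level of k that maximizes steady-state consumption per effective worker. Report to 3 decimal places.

Capital per effective worker breaks even when investment replaces (n + g + δ)·k; here n + g + δ = 0.11.
Golden rule sets MPK = n+g+δ: 0.43·k^(0.43−1) = 0.11, so k_gold = (0.43/0.11)^(1/0.57) ≈ 10.9328.

k_gold ≈ 10.933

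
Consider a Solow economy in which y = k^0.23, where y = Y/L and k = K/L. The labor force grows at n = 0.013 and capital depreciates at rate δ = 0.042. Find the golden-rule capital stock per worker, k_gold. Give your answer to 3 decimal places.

Capital per worker breaks even when investment replaces (n + δ)·k; here n + δ = 0.055.
Golden rule sets MPK = n+δ: 0.23·k^(0.23−1) = 0.055, so k_gold = (0.23/0.055)^(1/0.77) ≈ 6.4116.

k_gold ≈ 6.412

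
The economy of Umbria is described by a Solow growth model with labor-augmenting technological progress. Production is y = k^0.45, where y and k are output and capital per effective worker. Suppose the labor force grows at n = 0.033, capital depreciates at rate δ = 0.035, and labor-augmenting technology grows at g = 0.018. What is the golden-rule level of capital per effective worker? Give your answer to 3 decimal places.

k_gold ≈ 20.265

Capital per effective worker breaks even when investment replaces (n + g + δ)·k; here n + g + δ = 0.086.
Golden rule sets MPK = n+g+δ: 0.45·k^(0.45−1) = 0.086, so k_gold = (0.45/0.086)^(1/0.55) ≈ 20.2653.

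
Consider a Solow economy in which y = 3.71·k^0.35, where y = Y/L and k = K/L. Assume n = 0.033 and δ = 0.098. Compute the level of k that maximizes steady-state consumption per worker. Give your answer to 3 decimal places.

Capital per worker breaks even when investment replaces (n + δ)·k; here n + δ = 0.131.
Maximizing c = f(k) − (n+δ)·k gives f'(k) = n+δ, i.e. 0.35·3.71·k^(0.35−1) = 0.131, so k_gold = (0.35·3.71/0.131)^(1/0.65) ≈ 34.0855.

k_gold ≈ 34.086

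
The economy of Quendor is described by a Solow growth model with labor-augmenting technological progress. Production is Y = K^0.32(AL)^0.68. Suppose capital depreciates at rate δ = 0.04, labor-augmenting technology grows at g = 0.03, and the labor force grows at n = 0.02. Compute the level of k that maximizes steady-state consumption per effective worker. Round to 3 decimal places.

Break-even investment rate: n + g + δ = 0.02 + 0.03 + 0.04 = 0.09.
Maximizing c = f(k) − (n+g+δ)·k gives f'(k) = n+g+δ, i.e. 0.32·k^(0.32−1) = 0.09, so k_gold = (0.32/0.09)^(1/0.68) ≈ 6.4589.

k_gold ≈ 6.459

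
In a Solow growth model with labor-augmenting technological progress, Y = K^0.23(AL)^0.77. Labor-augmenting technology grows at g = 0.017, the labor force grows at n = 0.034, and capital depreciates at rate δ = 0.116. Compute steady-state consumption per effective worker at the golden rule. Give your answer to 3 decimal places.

Break-even investment rate: n + g + δ = 0.034 + 0.017 + 0.116 = 0.167.
At the golden rule the marginal product of capital equals n+g+δ: 0.23·k^(0.23−1) = 0.167. Solving, k_gold = (0.23/0.167)^(1/0.77) ≈ 1.5154.
y_gold = 1.5154^0.23 ≈ 1.1003.
c_gold = y_gold − (n+g+δ)·k_gold = 1.1003 − 0.167·1.5154 ≈ 0.8473.

c_gold ≈ 0.847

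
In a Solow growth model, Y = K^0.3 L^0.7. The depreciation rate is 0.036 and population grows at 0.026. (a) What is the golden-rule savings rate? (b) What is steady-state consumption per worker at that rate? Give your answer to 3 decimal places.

(a) s_gold = 0.300; (b) c_gold ≈ 1.376

n + δ = 0.026 + 0.036 = 0.062.
For Cobb-Douglas, s_gold equals capital's share: s_gold = 0.3.
Maximizing c = f(k) − (n+δ)·k gives f'(k) = n+δ, i.e. 0.3·k^(0.3−1) = 0.062, so k_gold = (0.3/0.062)^(1/0.7) ≈ 9.5101.
y_gold = 9.5101^0.3 ≈ 1.9654; c_gold = (1−0.3)·y_gold ≈ 1.3758.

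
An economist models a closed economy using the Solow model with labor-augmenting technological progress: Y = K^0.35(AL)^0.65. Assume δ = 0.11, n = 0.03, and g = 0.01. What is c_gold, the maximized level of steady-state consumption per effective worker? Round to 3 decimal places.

n + g + δ = 0.03 + 0.01 + 0.11 = 0.15.
Golden rule sets MPK = n+g+δ: 0.35·k^(0.35−1) = 0.15, so k_gold = (0.35/0.15)^(1/0.65) ≈ 3.6823.
y_gold = 3.6823^0.35 ≈ 1.5781.
c_gold = y_gold − (n+g+δ)·k_gold = 1.5781 − 0.15·3.6823 ≈ 1.0258.

c_gold ≈ 1.026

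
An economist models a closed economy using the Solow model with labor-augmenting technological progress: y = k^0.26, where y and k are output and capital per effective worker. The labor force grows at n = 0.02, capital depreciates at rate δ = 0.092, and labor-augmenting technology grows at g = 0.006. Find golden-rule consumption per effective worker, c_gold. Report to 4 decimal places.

c_gold ≈ 0.9767

The effective depreciation rate is n + g + δ = 0.02 + 0.006 + 0.092 = 0.118.
At the golden rule the marginal product of capital equals n+g+δ: 0.26·k^(0.26−1) = 0.118. Solving, k_gold = (0.26/0.118)^(1/0.74) ≈ 2.9083.
y_gold = 2.9083^0.26 ≈ 1.3199.
c_gold = y_gold − (n+g+δ)·k_gold = 1.3199 − 0.118·2.9083 ≈ 0.9767.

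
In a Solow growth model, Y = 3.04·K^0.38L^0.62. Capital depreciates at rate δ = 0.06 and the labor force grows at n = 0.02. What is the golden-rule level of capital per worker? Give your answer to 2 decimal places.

k_gold ≈ 74.18

n + δ = 0.02 + 0.06 = 0.08.
At the golden rule the marginal product of capital equals n+δ: 0.38·3.04·k^(0.38−1) = 0.08. Solving, k_gold = (0.38·3.04/0.08)^(1/0.62) ≈ 74.1771.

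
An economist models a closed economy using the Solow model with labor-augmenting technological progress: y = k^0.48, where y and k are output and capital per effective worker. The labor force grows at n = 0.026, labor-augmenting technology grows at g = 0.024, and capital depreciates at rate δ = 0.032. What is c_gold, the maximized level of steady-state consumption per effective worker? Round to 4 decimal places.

c_gold ≈ 2.6570

Capital per effective worker breaks even when investment replaces (n + g + δ)·k; here n + g + δ = 0.082.
At the golden rule the marginal product of capital equals n+g+δ: 0.48·k^(0.48−1) = 0.082. Solving, k_gold = (0.48/0.082)^(1/0.52) ≈ 29.9104.
y_gold = 29.9104^0.48 ≈ 5.1097.
c_gold = y_gold − (n+g+δ)·k_gold = 5.1097 − 0.082·29.9104 ≈ 2.6570.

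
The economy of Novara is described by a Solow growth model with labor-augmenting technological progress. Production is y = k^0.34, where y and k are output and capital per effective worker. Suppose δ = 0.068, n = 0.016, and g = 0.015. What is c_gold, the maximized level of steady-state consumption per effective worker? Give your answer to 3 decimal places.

c_gold ≈ 1.246

Capital per effective worker breaks even when investment replaces (n + g + δ)·k; here n + g + δ = 0.099.
Golden rule sets MPK = n+g+δ: 0.34·k^(0.34−1) = 0.099, so k_gold = (0.34/0.099)^(1/0.66) ≈ 6.4846.
y_gold = 6.4846^0.34 ≈ 1.8882.
c_gold = y_gold − (n+g+δ)·k_gold = 1.8882 − 0.099·6.4846 ≈ 1.2462.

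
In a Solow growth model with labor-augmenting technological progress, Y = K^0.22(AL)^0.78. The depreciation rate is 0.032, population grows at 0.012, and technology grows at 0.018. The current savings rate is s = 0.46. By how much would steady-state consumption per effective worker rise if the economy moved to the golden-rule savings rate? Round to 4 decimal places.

n + g + δ = 0.012 + 0.018 + 0.032 = 0.062.
Current steady state (s = 0.46): k* = (0.46/0.062)^(1/0.78) ≈ 13.0573, y* = 13.0573^0.22 ≈ 1.7599, c* = (1−0.46)·1.7599 ≈ 0.9503.
At the golden rule the marginal product of capital equals n+g+δ: 0.22·k^(0.22−1) = 0.062. Solving, k_gold = (0.22/0.062)^(1/0.78) ≈ 5.0719.
y_gold = 5.0719^0.22 ≈ 1.4293, c_gold = y_gold − 0.062·k_gold ≈ 1.1149.
Gain: Δc = 1.1149 − 0.9503 ≈ 0.1645.

Δc ≈ 0.1645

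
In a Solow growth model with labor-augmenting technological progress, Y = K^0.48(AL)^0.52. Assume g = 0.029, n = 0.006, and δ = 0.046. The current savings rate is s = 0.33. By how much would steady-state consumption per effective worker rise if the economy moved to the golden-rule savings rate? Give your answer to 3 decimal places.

Capital per effective worker breaks even when investment replaces (n + g + δ)·k; here n + g + δ = 0.081.
Current steady state (s = 0.33): k* = (0.33/0.081)^(1/0.52) ≈ 14.8982, y* = 14.8982^0.48 ≈ 3.6568, c* = (1−0.33)·3.6568 ≈ 2.4501.
Golden rule sets MPK = n+g+δ: 0.48·k^(0.48−1) = 0.081, so k_gold = (0.48/0.081)^(1/0.52) ≈ 30.6245.
y_gold = 30.6245^0.48 ≈ 5.1679, c_gold = y_gold − 0.081·k_gold ≈ 2.6873.
Gain: Δc = 2.6873 − 2.4501 ≈ 0.2372.

Δc ≈ 0.237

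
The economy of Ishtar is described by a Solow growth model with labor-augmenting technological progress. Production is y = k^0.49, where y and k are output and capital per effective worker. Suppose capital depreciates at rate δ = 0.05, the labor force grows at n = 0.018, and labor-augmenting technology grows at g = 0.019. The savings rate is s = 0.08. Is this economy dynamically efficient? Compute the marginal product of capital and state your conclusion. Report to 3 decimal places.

Capital per effective worker breaks even when investment replaces (n + g + δ)·k; here n + g + δ = 0.087.
Steady-state k*: s·k^0.49 = 0.087·k gives k* = (0.08/0.087)^(1/0.51) ≈ 0.8483.
MPK = 0.49·0.8483^(-0.51) ≈ 0.5329.
MPK > n+g+δ = 0.087, so the economy is dynamically efficient (under-saving).

dynamically efficient; MPK ≈ 0.533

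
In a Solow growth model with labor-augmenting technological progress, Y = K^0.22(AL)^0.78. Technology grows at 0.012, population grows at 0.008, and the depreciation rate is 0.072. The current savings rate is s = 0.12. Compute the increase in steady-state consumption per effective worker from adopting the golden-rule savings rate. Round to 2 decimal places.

The effective depreciation rate is n + g + δ = 0.008 + 0.012 + 0.072 = 0.092.
Current steady state (s = 0.12): k* = (0.12/0.092)^(1/0.78) ≈ 1.4059, y* = 1.4059^0.22 ≈ 1.0778, c* = (1−0.12)·1.0778 ≈ 0.9485.
Setting f'(k) = n+g+δ gives 0.22·k^(0.22−1) = 0.092, hence k_gold = (0.22/0.092)^(1/0.78) ≈ 3.0579.
y_gold = 3.0579^0.22 ≈ 1.2788, c_gold = y_gold − 0.092·k_gold ≈ 0.9974.
Gain: Δc = 0.9974 − 0.9485 ≈ 0.0490.

Δc ≈ 0.05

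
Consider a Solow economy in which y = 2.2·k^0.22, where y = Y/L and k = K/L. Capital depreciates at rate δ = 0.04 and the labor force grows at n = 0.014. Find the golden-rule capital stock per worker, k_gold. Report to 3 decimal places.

k_gold ≈ 16.638

n + δ = 0.014 + 0.04 = 0.054.
Golden rule sets MPK = n+δ: 0.22·2.2·k^(0.22−1) = 0.054, so k_gold = (0.22·2.2/0.054)^(1/0.78) ≈ 16.6376.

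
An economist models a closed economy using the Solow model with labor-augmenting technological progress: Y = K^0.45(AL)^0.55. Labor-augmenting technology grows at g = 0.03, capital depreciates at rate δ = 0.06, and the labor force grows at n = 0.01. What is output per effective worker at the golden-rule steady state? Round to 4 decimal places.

y_gold ≈ 3.4233

The effective depreciation rate is n + g + δ = 0.01 + 0.03 + 0.06 = 0.1.
Golden rule sets MPK = n+g+δ: 0.45·k^(0.45−1) = 0.1, so k_gold = (0.45/0.1)^(1/0.55) ≈ 15.4049.
Output: y_gold = k_gold^0.45 = 15.4049^0.45 ≈ 3.4233.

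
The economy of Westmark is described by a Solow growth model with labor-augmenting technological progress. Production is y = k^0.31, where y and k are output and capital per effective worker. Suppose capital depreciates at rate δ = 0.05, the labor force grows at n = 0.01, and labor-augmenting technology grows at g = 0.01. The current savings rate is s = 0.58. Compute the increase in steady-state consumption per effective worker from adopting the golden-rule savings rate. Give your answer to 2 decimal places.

n + g + δ = 0.01 + 0.01 + 0.05 = 0.07.
Current steady state (s = 0.58): k* = (0.58/0.07)^(1/0.69) ≈ 21.4246, y* = 21.4246^0.31 ≈ 2.5857, c* = (1−0.58)·2.5857 ≈ 1.0860.
Maximizing c = f(k) − (n+g+δ)·k gives f'(k) = n+g+δ, i.e. 0.31·k^(0.31−1) = 0.07, so k_gold = (0.31/0.07)^(1/0.69) ≈ 8.6420.
y_gold = 8.6420^0.31 ≈ 1.9514, c_gold = y_gold − 0.07·k_gold ≈ 1.3465.
Gain: Δc = 1.3465 − 1.0860 ≈ 0.2605.

Δc ≈ 0.26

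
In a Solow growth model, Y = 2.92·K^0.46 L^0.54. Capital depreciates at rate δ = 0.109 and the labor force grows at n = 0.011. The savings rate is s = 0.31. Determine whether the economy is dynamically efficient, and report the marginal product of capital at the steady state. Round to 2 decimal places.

n + δ = 0.011 + 0.109 = 0.12.
Steady-state k*: s·A·k^0.46 = 0.12·k gives k* = (0.31·2.92/0.12)^(1/0.54) ≈ 42.1810.
MPK = 0.46·2.92·42.1810^(-0.54) ≈ 0.1781.
MPK > n+δ = 0.12, so the economy is dynamically efficient (under-saving).

dynamically efficient; MPK ≈ 0.18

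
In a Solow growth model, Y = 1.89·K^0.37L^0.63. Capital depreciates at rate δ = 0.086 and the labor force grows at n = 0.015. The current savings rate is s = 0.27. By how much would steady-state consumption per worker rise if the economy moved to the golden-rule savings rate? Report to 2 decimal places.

Break-even investment rate: n + δ = 0.015 + 0.086 = 0.101.
Current steady state (s = 0.27): k* = (0.27·1.89/0.101)^(1/0.63) ≈ 13.0820, y* = 1.89·13.0820^0.37 ≈ 4.8936, c* = (1−0.27)·4.8936 ≈ 3.5723.
Maximizing c = f(k) − (n+δ)·k gives f'(k) = n+δ, i.e. 0.37·1.89·k^(0.37−1) = 0.101, so k_gold = (0.37·1.89/0.101)^(1/0.63) ≈ 21.5713.
y_gold = 1.89·21.5713^0.37 ≈ 5.8884, c_gold = y_gold − 0.101·k_gold ≈ 3.7097.
Gain: Δc = 3.7097 − 3.5723 ≈ 0.1373.

Δc ≈ 0.14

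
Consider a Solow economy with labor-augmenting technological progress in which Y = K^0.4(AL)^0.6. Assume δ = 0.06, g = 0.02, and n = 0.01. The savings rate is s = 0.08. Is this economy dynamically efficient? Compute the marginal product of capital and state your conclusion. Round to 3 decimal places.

n + g + δ = 0.01 + 0.02 + 0.06 = 0.09.
Steady-state k*: s·k^0.4 = 0.09·k gives k* = (0.08/0.09)^(1/0.6) ≈ 0.8218.
MPK = 0.4·0.8218^(-0.6) ≈ 0.4500.
MPK > n+g+δ = 0.09, so the economy is dynamically efficient (under-saving).

dynamically efficient; MPK ≈ 0.450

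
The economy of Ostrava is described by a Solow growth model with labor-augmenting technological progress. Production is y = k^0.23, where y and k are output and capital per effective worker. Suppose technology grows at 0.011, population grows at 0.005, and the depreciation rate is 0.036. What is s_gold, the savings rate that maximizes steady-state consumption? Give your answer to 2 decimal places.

n + g + δ = 0.005 + 0.011 + 0.036 = 0.052.
At the golden rule MPK = n+g+δ, and in any Cobb-Douglas steady state s = (n+g+δ)·k/y = MPK·k/y = capital's share 0.23.

s_gold = 0.23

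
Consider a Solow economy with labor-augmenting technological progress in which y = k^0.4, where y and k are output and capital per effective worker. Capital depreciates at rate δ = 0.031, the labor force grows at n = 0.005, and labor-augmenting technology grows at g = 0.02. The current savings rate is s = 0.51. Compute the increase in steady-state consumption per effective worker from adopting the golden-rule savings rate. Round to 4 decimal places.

Capital per effective worker breaks even when investment replaces (n + g + δ)·k; here n + g + δ = 0.056.
Current steady state (s = 0.51): k* = (0.51/0.056)^(1/0.6) ≈ 39.7164, y* = 39.7164^0.4 ≈ 4.3610, c* = (1−0.51)·4.3610 ≈ 2.1369.
Setting f'(k) = n+g+δ gives 0.4·k^(0.4−1) = 0.056, hence k_gold = (0.4/0.056)^(1/0.6) ≈ 26.4923.
y_gold = 26.4923^0.4 ≈ 3.7089, c_gold = y_gold − 0.056·k_gold ≈ 2.2254.
Gain: Δc = 2.2254 − 2.1369 ≈ 0.0885.

Δc ≈ 0.0885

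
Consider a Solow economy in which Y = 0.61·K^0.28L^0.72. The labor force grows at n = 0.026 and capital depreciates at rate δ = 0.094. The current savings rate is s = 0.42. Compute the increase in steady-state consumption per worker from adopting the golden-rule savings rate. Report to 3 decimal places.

Break-even investment rate: n + δ = 0.026 + 0.094 = 0.12.
Current steady state (s = 0.42): k* = (0.42·0.61/0.12)^(1/0.72) ≈ 2.8675, y* = 0.61·2.8675^0.28 ≈ 0.8193, c* = (1−0.42)·0.8193 ≈ 0.4752.
Golden rule sets MPK = n+δ: 0.28·0.61·k^(0.28−1) = 0.12, so k_gold = (0.28·0.61/0.12)^(1/0.72) ≈ 1.6328.
y_gold = 0.61·1.6328^0.28 ≈ 0.6998, c_gold = y_gold − 0.12·k_gold ≈ 0.5038.
Gain: Δc = 0.5038 − 0.4752 ≈ 0.0286.

Δc ≈ 0.029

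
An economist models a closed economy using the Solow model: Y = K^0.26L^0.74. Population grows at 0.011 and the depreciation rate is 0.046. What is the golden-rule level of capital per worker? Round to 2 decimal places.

The effective depreciation rate is n + δ = 0.011 + 0.046 = 0.057.
At the golden rule the marginal product of capital equals n+δ: 0.26·k^(0.26−1) = 0.057. Solving, k_gold = (0.26/0.057)^(1/0.74) ≈ 7.7745.

k_gold ≈ 7.77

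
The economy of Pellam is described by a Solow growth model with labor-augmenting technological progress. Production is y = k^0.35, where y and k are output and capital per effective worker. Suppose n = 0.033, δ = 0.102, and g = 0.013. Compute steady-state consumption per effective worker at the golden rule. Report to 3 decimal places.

c_gold ≈ 1.033

Break-even investment rate: n + g + δ = 0.033 + 0.013 + 0.102 = 0.148.
Setting f'(k) = n+g+δ gives 0.35·k^(0.35−1) = 0.148, hence k_gold = (0.35/0.148)^(1/0.65) ≈ 3.7591.
y_gold = 3.7591^0.35 ≈ 1.5896.
c_gold = y_gold − (n+g+δ)·k_gold = 1.5896 − 0.148·3.7591 ≈ 1.0332.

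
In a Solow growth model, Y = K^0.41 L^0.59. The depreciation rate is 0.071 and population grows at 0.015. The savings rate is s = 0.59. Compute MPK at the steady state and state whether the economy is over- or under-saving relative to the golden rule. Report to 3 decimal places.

The effective depreciation rate is n + δ = 0.015 + 0.071 = 0.086.
Steady-state k*: s·k^0.41 = 0.086·k gives k* = (0.59/0.086)^(1/0.59) ≈ 26.1546.
MPK = 0.41·26.1546^(-0.59) ≈ 0.0598.
MPK < n+δ = 0.086, so the economy is dynamically inefficient (over-saving).

over-saving; MPK ≈ 0.060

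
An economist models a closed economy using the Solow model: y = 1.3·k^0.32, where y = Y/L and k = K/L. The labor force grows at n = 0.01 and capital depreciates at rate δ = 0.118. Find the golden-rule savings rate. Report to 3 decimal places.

n + δ = 0.01 + 0.118 = 0.128.
At the golden rule MPK = n+δ, and in any Cobb-Douglas steady state s = (n+δ)·k/y = MPK·k/y = capital's share 0.32.

s_gold = 0.320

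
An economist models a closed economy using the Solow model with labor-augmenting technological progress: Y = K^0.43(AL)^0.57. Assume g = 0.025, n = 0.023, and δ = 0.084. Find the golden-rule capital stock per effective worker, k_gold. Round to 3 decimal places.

The effective depreciation rate is n + g + δ = 0.023 + 0.025 + 0.084 = 0.132.
At the golden rule the marginal product of capital equals n+g+δ: 0.43·k^(0.43−1) = 0.132. Solving, k_gold = (0.43/0.132)^(1/0.57) ≈ 7.9399.

k_gold ≈ 7.940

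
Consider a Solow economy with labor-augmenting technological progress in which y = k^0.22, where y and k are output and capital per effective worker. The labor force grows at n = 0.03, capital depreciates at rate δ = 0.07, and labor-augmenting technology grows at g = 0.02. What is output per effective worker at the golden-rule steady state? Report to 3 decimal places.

y_gold ≈ 1.186

Capital per effective worker breaks even when investment replaces (n + g + δ)·k; here n + g + δ = 0.12.
At the golden rule the marginal product of capital equals n+g+δ: 0.22·k^(0.22−1) = 0.12. Solving, k_gold = (0.22/0.12)^(1/0.78) ≈ 2.1751.
Output: y_gold = k_gold^0.22 = 2.1751^0.22 ≈ 1.1864.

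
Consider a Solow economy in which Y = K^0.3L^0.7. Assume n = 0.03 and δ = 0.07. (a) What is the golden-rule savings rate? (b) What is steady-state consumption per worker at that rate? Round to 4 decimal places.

(a) s_gold = 0.3000; (b) c_gold ≈ 1.1209

Break-even investment rate: n + δ = 0.03 + 0.07 = 0.1.
For Cobb-Douglas, s_gold equals capital's share: s_gold = 0.3.
At the golden rule the marginal product of capital equals n+δ: 0.3·k^(0.3−1) = 0.1. Solving, k_gold = (0.3/0.1)^(1/0.7) ≈ 4.8040.
y_gold = 4.8040^0.3 ≈ 1.6013; c_gold = (1−0.3)·y_gold ≈ 1.1209.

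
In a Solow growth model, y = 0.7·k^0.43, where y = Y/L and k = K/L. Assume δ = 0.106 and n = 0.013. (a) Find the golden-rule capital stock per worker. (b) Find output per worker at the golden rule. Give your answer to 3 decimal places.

(a) k_gold ≈ 5.094; (b) y_gold ≈ 1.410

Break-even investment rate: n + δ = 0.013 + 0.106 = 0.119.
Maximizing c = f(k) − (n+δ)·k gives f'(k) = n+δ, i.e. 0.43·0.7·k^(0.43−1) = 0.119, so k_gold = (0.43·0.7/0.119)^(1/0.57) ≈ 5.0939.
y_gold = 0.7·5.0939^0.43 ≈ 1.4097.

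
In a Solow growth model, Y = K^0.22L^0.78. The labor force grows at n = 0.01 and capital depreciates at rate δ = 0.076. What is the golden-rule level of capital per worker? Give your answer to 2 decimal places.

n + δ = 0.01 + 0.076 = 0.086.
Golden rule sets MPK = n+δ: 0.22·k^(0.22−1) = 0.086, so k_gold = (0.22/0.086)^(1/0.78) ≈ 3.3341.

k_gold ≈ 3.33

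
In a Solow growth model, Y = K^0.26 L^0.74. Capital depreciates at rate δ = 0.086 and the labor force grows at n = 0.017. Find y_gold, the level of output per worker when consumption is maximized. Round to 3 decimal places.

y_gold ≈ 1.384

Break-even investment rate: n + δ = 0.017 + 0.086 = 0.103.
Golden rule sets MPK = n+δ: 0.26·k^(0.26−1) = 0.103, so k_gold = (0.26/0.103)^(1/0.74) ≈ 3.4948.
Output: y_gold = k_gold^0.26 = 3.4948^0.26 ≈ 1.3845.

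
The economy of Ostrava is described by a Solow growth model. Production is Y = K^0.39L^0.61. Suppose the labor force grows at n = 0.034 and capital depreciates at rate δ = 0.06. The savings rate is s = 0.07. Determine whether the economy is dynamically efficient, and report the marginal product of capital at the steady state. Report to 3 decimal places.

The effective depreciation rate is n + δ = 0.034 + 0.06 = 0.094.
Steady-state k*: s·k^0.39 = 0.094·k gives k* = (0.07/0.094)^(1/0.61) ≈ 0.6168.
MPK = 0.39·0.6168^(-0.61) ≈ 0.5237.
MPK > n+δ = 0.094, so the economy is dynamically efficient (under-saving).

dynamically efficient; MPK ≈ 0.524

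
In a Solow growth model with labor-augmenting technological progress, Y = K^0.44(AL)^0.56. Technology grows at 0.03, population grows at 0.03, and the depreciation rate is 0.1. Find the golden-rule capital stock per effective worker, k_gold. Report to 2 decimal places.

n + g + δ = 0.03 + 0.03 + 0.1 = 0.16.
Setting f'(k) = n+g+δ gives 0.44·k^(0.44−1) = 0.16, hence k_gold = (0.44/0.16)^(1/0.56) ≈ 6.0887.

k_gold ≈ 6.09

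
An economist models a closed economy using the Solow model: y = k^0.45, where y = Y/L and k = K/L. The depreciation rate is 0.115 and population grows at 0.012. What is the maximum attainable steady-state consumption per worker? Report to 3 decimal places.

Break-even investment rate: n + δ = 0.012 + 0.115 = 0.127.
Setting f'(k) = n+δ gives 0.45·k^(0.45−1) = 0.127, hence k_gold = (0.45/0.127)^(1/0.55) ≈ 9.9753.
y_gold = 9.9753^0.45 ≈ 2.8152.
c_gold = y_gold − (n+δ)·k_gold = 2.8152 − 0.127·9.9753 ≈ 1.5484.

c_gold ≈ 1.548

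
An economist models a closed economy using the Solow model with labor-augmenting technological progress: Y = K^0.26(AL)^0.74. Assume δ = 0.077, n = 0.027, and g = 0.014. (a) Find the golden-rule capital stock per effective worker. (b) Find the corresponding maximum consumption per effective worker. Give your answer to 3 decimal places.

n + g + δ = 0.027 + 0.014 + 0.077 = 0.118.
Setting f'(k) = n+g+δ gives 0.26·k^(0.26−1) = 0.118, hence k_gold = (0.26/0.118)^(1/0.74) ≈ 2.9083.
y_gold = 2.9083^0.26 ≈ 1.3199; c_gold = y_gold − 0.118·k_gold ≈ 0.9767.

(a) k_gold ≈ 2.908; (b) c_gold ≈ 0.977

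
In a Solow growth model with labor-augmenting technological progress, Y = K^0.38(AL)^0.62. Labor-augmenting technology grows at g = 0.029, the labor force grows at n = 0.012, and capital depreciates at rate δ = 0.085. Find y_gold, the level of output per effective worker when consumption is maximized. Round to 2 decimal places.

The effective depreciation rate is n + g + δ = 0.012 + 0.029 + 0.085 = 0.126.
Setting f'(k) = n+g+δ gives 0.38·k^(0.38−1) = 0.126, hence k_gold = (0.38/0.126)^(1/0.62) ≈ 5.9326.
Output: y_gold = k_gold^0.38 = 5.9326^0.38 ≈ 1.9671.

y_gold ≈ 1.97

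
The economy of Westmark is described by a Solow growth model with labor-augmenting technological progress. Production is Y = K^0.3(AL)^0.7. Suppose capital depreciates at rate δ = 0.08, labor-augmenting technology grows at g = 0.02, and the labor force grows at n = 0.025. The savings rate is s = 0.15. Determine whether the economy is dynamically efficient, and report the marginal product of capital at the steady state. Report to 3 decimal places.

dynamically efficient; MPK ≈ 0.250

n + g + δ = 0.025 + 0.02 + 0.08 = 0.125.
Steady-state k*: s·k^0.3 = 0.125·k gives k* = (0.15/0.125)^(1/0.7) ≈ 1.2975.
MPK = 0.3·1.2975^(-0.7) ≈ 0.2500.
MPK > n+g+δ = 0.125, so the economy is dynamically efficient (under-saving).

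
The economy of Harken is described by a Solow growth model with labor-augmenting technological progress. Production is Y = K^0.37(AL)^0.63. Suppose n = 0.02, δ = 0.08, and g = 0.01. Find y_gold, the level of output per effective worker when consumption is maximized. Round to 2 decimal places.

n + g + δ = 0.02 + 0.01 + 0.08 = 0.11.
Golden rule sets MPK = n+g+δ: 0.37·k^(0.37−1) = 0.11, so k_gold = (0.37/0.11)^(1/0.63) ≈ 6.8581.
Output: y_gold = k_gold^0.37 = 6.8581^0.37 ≈ 2.0389.

y_gold ≈ 2.04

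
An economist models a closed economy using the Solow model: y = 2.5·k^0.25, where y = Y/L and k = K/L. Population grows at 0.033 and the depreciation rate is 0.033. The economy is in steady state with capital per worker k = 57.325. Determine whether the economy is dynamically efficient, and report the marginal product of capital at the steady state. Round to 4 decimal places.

dynamically inefficient; MPK ≈ 0.0300

Capital per worker breaks even when investment replaces (n + δ)·k; here n + δ = 0.066.
MPK = 0.25·2.5·k^(0.25−1) = 0.25·2.5·57.325^(-0.75) ≈ 0.0300.
MPK < 0.066, so the economy is dynamically inefficient (over-saving).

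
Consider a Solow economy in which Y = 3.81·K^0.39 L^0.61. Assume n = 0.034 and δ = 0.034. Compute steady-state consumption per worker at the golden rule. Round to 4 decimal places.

Break-even investment rate: n + δ = 0.034 + 0.034 = 0.068.
At the golden rule the marginal product of capital equals n+δ: 0.39·3.81·k^(0.39−1) = 0.068. Solving, k_gold = (0.39·3.81/0.068)^(1/0.61) ≈ 156.9893.
y_gold = 3.81·156.9893^0.39 ≈ 27.3725.
c_gold = y_gold − (n+δ)·k_gold = 27.3725 − 0.068·156.9893 ≈ 16.6972.

c_gold ≈ 16.6972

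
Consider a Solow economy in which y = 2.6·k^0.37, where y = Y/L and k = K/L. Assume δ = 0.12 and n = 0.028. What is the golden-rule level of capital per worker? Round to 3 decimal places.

Capital per worker breaks even when investment replaces (n + δ)·k; here n + δ = 0.148.
Golden rule sets MPK = n+δ: 0.37·2.6·k^(0.37−1) = 0.148, so k_gold = (0.37·2.6/0.148)^(1/0.63) ≈ 19.5137.

k_gold ≈ 19.514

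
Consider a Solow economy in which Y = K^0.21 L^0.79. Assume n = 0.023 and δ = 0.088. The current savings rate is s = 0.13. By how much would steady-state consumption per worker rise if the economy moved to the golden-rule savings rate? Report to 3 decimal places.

Δc ≈ 0.029

n + δ = 0.023 + 0.088 = 0.111.
Current steady state (s = 0.13): k* = (0.13/0.111)^(1/0.79) ≈ 1.2214, y* = 1.2214^0.21 ≈ 1.0429, c* = (1−0.13)·1.0429 ≈ 0.9073.
Maximizing c = f(k) − (n+δ)·k gives f'(k) = n+δ, i.e. 0.21·k^(0.21−1) = 0.111, so k_gold = (0.21/0.111)^(1/0.79) ≈ 2.2413.
y_gold = 2.2413^0.21 ≈ 1.1847, c_gold = y_gold − 0.111·k_gold ≈ 0.9359.
Gain: Δc = 0.9359 − 0.9073 ≈ 0.0286.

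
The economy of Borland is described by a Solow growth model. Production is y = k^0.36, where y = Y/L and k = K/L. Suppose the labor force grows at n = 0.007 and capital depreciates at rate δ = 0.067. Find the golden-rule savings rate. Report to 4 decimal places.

Break-even investment rate: n + δ = 0.007 + 0.067 = 0.074.
At the golden rule MPK = n+δ, and in any Cobb-Douglas steady state s = (n+δ)·k/y = MPK·k/y = capital's share 0.36.

s_gold = 0.3600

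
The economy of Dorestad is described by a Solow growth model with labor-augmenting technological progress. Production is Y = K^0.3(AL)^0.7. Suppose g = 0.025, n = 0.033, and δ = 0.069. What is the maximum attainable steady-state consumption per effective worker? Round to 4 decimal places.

c_gold ≈ 1.0118

n + g + δ = 0.033 + 0.025 + 0.069 = 0.127.
Maximizing c = f(k) − (n+g+δ)·k gives f'(k) = n+g+δ, i.e. 0.3·k^(0.3−1) = 0.127, so k_gold = (0.3/0.127)^(1/0.7) ≈ 3.4144.
y_gold = 3.4144^0.3 ≈ 1.4454.
c_gold = y_gold − (n+g+δ)·k_gold = 1.4454 − 0.127·3.4144 ≈ 1.0118.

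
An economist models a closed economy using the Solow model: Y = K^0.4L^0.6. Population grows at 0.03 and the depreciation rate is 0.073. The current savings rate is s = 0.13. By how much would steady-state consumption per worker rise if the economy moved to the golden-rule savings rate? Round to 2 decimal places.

n + δ = 0.03 + 0.073 = 0.103.
Current steady state (s = 0.13): k* = (0.13/0.103)^(1/0.6) ≈ 1.4740, y* = 1.4740^0.4 ≈ 1.1679, c* = (1−0.13)·1.1679 ≈ 1.0161.
Setting f'(k) = n+δ gives 0.4·k^(0.4−1) = 0.103, hence k_gold = (0.4/0.103)^(1/0.6) ≈ 9.5948.
y_gold = 9.5948^0.4 ≈ 2.4707, c_gold = y_gold − 0.103·k_gold ≈ 1.4824.
Gain: Δc = 1.4824 − 1.0161 ≈ 0.4663.

Δc ≈ 0.47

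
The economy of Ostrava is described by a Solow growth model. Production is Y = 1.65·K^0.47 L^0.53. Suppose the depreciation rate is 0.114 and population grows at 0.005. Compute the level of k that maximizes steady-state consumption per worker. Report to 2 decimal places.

k_gold ≈ 34.35

Capital per worker breaks even when investment replaces (n + δ)·k; here n + δ = 0.119.
Setting f'(k) = n+δ gives 0.47·1.65·k^(0.47−1) = 0.119, hence k_gold = (0.47·1.65/0.119)^(1/0.53) ≈ 34.3491.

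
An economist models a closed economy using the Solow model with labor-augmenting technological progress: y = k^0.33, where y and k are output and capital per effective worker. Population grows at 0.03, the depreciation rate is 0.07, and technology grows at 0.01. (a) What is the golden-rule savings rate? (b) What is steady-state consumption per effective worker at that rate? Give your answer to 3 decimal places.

(a) s_gold = 0.330; (b) c_gold ≈ 1.151

The effective depreciation rate is n + g + δ = 0.03 + 0.01 + 0.07 = 0.11.
For Cobb-Douglas, s_gold equals capital's share: s_gold = 0.33.
Setting f'(k) = n+g+δ gives 0.33·k^(0.33−1) = 0.11, hence k_gold = (0.33/0.11)^(1/0.67) ≈ 5.1537.
y_gold = 5.1537^0.33 ≈ 1.7179; c_gold = (1−0.33)·y_gold ≈ 1.1510.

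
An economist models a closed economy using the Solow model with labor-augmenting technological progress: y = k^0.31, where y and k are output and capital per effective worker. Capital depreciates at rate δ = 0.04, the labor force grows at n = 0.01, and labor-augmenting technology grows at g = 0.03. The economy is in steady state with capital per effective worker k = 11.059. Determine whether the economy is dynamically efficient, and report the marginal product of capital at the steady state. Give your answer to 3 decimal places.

dynamically inefficient; MPK ≈ 0.059

Break-even investment rate: n + g + δ = 0.01 + 0.03 + 0.04 = 0.08.
MPK = 0.31·k^(0.31−1) = 0.31·11.059^(-0.69) ≈ 0.0590.
MPK < 0.08, so the economy is dynamically inefficient (over-saving).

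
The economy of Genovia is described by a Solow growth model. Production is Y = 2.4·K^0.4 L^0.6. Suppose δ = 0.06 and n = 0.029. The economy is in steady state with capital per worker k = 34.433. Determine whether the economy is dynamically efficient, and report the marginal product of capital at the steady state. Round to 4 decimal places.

dynamically efficient; MPK ≈ 0.1148

Break-even investment rate: n + δ = 0.029 + 0.06 = 0.089.
MPK = 0.4·2.4·k^(0.4−1) = 0.4·2.4·34.433^(-0.6) ≈ 0.1148.
MPK > 0.089, so the economy is dynamically efficient (under-saving).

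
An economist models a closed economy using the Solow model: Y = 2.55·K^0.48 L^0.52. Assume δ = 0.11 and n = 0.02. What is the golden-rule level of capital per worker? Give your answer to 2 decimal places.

The effective depreciation rate is n + δ = 0.02 + 0.11 = 0.13.
At the golden rule the marginal product of capital equals n+δ: 0.48·2.55·k^(0.48−1) = 0.13. Solving, k_gold = (0.48·2.55/0.13)^(1/0.52) ≈ 74.6046.

k_gold ≈ 74.60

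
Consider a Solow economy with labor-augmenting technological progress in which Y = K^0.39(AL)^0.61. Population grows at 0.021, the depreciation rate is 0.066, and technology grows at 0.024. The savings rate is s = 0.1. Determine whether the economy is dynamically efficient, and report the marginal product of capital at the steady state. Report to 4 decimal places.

n + g + δ = 0.021 + 0.024 + 0.066 = 0.111.
Steady-state k*: s·k^0.39 = 0.111·k gives k* = (0.1/0.111)^(1/0.61) ≈ 0.8428.
MPK = 0.39·0.8428^(-0.61) ≈ 0.4329.
MPK > n+g+δ = 0.111, so the economy is dynamically efficient (under-saving).

dynamically efficient; MPK ≈ 0.4329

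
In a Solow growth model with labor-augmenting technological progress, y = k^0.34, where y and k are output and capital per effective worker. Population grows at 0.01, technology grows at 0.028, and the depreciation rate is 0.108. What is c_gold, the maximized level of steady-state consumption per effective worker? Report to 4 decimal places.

c_gold ≈ 1.0202

Capital per effective worker breaks even when investment replaces (n + g + δ)·k; here n + g + δ = 0.146.
Golden rule sets MPK = n+g+δ: 0.34·k^(0.34−1) = 0.146, so k_gold = (0.34/0.146)^(1/0.66) ≈ 3.5996.
y_gold = 3.5996^0.34 ≈ 1.5457.
c_gold = y_gold − (n+g+δ)·k_gold = 1.5457 − 0.146·3.5996 ≈ 1.0202.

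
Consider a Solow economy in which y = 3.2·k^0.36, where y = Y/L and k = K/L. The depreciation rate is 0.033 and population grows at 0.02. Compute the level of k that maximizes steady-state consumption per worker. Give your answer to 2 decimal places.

k_gold ≈ 122.84

Capital per worker breaks even when investment replaces (n + δ)·k; here n + δ = 0.053.
Maximizing c = f(k) − (n+δ)·k gives f'(k) = n+δ, i.e. 0.36·3.2·k^(0.36−1) = 0.053, so k_gold = (0.36·3.2/0.053)^(1/0.64) ≈ 122.8396.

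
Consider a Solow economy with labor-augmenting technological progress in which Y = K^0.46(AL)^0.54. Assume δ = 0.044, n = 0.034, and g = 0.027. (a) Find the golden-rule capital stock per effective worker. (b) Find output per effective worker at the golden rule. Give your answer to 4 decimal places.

(a) k_gold ≈ 15.4202; (b) y_gold ≈ 3.5198

n + g + δ = 0.034 + 0.027 + 0.044 = 0.105.
Golden rule sets MPK = n+g+δ: 0.46·k^(0.46−1) = 0.105, so k_gold = (0.46/0.105)^(1/0.54) ≈ 15.4202.
y_gold = 15.4202^0.46 ≈ 3.5198.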